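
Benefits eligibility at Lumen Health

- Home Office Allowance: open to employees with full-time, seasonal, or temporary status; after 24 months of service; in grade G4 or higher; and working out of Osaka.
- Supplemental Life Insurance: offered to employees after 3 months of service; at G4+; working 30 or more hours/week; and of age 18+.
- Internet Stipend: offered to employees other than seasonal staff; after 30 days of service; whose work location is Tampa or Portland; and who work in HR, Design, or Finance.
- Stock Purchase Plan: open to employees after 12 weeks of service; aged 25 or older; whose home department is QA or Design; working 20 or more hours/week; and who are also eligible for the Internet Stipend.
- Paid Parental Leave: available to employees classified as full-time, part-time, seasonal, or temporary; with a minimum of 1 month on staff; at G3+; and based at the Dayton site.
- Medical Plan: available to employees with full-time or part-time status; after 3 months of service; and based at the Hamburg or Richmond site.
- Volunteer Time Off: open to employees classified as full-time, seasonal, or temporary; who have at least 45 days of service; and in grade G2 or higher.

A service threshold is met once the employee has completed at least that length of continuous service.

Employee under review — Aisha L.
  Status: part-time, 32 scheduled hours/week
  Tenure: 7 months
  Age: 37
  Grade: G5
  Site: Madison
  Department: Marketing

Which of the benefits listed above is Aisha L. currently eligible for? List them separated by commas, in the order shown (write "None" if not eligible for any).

Home Office Allowance — status part-time ✗ (requires full-time, seasonal, or temporary) → not eligible.
Supplemental Life Insurance — service 7 months ≥ 3 months ✓; grade G5 ≥ G4 ✓; 32 hrs/wk ≥ 30 ✓; age 37 ≥ 18 ✓ → eligible.
Internet Stipend — status part-time ✓ (not excluded); service 7 months ≥ 30 days ✓; site Madison ✗ (not Tampa or Portland) → not eligible.
Stock Purchase Plan — service 7 months ≥ 12 weeks (≈84 days) ✓; age 37 ≥ 25 ✓; dept Marketing ✗ → not eligible.
Paid Parental Leave — status part-time ✓; service 7 months ≥ 1 month ✓; grade G5 ≥ G3 ✓; site Madison ✗ (not Dayton) → not eligible.
Medical Plan — status part-time ✓; service 7 months ≥ 3 months ✓; site Madison ✗ (not Hamburg or Richmond) → not eligible.
Volunteer Time Off — status part-time ✗ (requires full-time, seasonal, or temporary) → not eligible.

Supplemental Life Insurance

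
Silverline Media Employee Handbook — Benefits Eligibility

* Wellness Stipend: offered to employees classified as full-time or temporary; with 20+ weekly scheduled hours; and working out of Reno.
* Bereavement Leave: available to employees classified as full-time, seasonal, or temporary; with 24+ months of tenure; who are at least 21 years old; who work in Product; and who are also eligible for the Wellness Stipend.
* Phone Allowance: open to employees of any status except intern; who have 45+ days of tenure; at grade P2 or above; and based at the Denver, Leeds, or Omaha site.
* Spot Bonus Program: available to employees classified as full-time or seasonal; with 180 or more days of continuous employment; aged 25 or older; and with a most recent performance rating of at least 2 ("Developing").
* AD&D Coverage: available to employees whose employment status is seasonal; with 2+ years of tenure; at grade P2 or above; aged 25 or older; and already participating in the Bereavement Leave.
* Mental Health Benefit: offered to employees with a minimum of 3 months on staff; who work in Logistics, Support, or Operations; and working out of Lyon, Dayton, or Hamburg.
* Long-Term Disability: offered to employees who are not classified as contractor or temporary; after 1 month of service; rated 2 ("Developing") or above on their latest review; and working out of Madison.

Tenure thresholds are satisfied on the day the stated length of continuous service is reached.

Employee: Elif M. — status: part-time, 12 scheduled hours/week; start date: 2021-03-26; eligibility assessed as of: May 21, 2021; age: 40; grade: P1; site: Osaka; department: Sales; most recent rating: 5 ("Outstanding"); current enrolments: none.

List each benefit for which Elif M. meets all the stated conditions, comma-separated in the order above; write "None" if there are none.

None

Service from 2021-03-26 to May 21, 2021: 56 days.
Wellness Stipend — status part-time ✗ (requires full-time or temporary) → not eligible.
Bereavement Leave — status part-time ✗ (requires full-time, seasonal, or temporary) → not eligible.
Phone Allowance — status part-time ✓ (not excluded); service 56 days ≥ 45 days ✓; grade P1 < P2 ✗ → not eligible.
Spot Bonus Program — status part-time ✗ (requires full-time or seasonal) → not eligible.
AD&D Coverage — status part-time ✗ (requires seasonal) → not eligible.
Mental Health Benefit — service 56 days < 3 months (≈90 days) ✗ → not eligible.
Long-Term Disability — status part-time ✓ (not excluded); service 56 days ≥ 1 month (≈30 days) ✓; rating 5 ≥ 2 ✓; site Osaka ✗ (not Madison) → not eligible.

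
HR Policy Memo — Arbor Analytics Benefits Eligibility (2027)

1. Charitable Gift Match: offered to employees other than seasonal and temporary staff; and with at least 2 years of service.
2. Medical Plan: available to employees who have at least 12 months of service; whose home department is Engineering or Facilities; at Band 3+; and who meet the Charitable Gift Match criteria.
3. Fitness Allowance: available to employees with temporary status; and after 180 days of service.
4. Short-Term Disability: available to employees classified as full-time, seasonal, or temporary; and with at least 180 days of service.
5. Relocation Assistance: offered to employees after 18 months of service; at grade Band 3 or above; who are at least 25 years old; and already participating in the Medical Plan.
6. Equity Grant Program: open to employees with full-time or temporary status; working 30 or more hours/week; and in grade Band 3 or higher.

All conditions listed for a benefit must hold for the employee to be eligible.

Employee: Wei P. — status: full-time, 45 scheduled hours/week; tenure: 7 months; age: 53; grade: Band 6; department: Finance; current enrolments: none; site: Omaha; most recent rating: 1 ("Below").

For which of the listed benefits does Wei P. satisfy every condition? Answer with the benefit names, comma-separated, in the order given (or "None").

Charitable Gift Match — status full-time ✓ (not excluded); service 7 months < 2 years (≈730 days) ✗ → not eligible.
Medical Plan — service 7 months < 12 months ✗ → not eligible.
Fitness Allowance — status full-time ✗ (requires temporary) → not eligible.
Short-Term Disability — status full-time ✓; service 7 months ≥ 180 days ✓ → eligible.
Relocation Assistance — service 7 months < 18 months ✗ → not eligible.
Equity Grant Program — status full-time ✓; 45 hrs/wk ≥ 30 ✓; grade Band 6 ≥ Band 3 ✓ → eligible.

Short-Term Disability, Equity Grant Program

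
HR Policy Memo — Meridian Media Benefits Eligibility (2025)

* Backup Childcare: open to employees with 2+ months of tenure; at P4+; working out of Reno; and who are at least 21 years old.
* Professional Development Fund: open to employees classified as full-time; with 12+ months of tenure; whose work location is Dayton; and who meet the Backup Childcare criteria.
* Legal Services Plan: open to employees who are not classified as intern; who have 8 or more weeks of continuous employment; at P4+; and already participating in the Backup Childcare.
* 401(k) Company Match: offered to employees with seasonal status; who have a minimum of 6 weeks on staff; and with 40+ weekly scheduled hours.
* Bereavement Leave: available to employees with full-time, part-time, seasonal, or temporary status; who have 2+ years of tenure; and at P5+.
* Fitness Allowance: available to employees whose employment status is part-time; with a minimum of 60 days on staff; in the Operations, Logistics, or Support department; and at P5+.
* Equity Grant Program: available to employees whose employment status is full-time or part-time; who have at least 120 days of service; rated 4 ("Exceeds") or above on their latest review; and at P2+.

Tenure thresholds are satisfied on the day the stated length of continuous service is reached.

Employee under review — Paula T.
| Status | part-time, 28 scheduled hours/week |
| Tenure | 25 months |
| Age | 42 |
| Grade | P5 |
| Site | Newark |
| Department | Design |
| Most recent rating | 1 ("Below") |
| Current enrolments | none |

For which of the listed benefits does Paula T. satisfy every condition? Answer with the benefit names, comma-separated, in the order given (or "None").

Bereavement Leave

Backup Childcare — service 25 months ≥ 2 months ✓; grade P5 ≥ P4 ✓; site Newark ✗ (not Reno) → not eligible.
Professional Development Fund — status part-time ✗ (requires full-time) → not eligible.
Legal Services Plan — status part-time ✓ (not excluded); service 25 months ≥ 8 weeks (≈56 days) ✓; grade P5 ≥ P4 ✓; not enrolled in Backup Childcare ✗ → not eligible.
401(k) Company Match — status part-time ✗ (requires seasonal) → not eligible.
Bereavement Leave — status part-time ✓; service 25 months ≥ 2 years (≈730 days) ✓; grade P5 ≥ P5 ✓ → eligible.
Fitness Allowance — status part-time ✓; service 25 months ≥ 60 days ✓; dept Design ✗ → not eligible.
Equity Grant Program — status part-time ✓; service 25 months ≥ 120 days ✓; rating 1 < 4 ✗ → not eligible.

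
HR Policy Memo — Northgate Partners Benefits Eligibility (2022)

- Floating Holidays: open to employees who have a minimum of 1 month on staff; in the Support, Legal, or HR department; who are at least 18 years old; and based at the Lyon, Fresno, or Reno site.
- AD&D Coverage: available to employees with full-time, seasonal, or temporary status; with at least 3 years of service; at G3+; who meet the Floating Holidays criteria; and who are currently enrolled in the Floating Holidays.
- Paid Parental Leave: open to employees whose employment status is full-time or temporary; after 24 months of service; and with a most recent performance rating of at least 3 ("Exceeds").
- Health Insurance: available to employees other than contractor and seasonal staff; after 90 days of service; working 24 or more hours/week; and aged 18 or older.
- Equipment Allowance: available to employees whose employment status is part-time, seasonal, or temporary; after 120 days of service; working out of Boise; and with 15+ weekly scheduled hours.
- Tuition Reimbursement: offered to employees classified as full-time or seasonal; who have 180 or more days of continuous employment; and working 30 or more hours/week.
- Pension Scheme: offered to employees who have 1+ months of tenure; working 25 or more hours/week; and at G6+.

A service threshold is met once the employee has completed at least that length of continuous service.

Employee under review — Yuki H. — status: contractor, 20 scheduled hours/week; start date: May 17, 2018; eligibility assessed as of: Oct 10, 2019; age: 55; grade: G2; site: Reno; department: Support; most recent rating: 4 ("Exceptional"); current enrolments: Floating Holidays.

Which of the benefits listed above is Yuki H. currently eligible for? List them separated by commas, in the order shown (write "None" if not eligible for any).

Floating Holidays

Service from May 17, 2018 to Oct 10, 2019: 511 days.
Floating Holidays — service 511 days ≥ 1 month (≈30 days) ✓; dept Support ✓; age 55 ≥ 18 ✓; site Reno ✓ → eligible.
AD&D Coverage — status contractor ✗ (requires full-time, seasonal, or temporary) → not eligible.
Paid Parental Leave — status contractor ✗ (requires full-time or temporary) → not eligible.
Health Insurance — status contractor ✗ (excluded) → not eligible.
Equipment Allowance — status contractor ✗ (requires part-time, seasonal, or temporary) → not eligible.
Tuition Reimbursement — status contractor ✗ (requires full-time or seasonal) → not eligible.
Pension Scheme — service 511 days ≥ 1 month (≈30 days) ✓; 20 hrs/wk < 25 ✗ → not eligible.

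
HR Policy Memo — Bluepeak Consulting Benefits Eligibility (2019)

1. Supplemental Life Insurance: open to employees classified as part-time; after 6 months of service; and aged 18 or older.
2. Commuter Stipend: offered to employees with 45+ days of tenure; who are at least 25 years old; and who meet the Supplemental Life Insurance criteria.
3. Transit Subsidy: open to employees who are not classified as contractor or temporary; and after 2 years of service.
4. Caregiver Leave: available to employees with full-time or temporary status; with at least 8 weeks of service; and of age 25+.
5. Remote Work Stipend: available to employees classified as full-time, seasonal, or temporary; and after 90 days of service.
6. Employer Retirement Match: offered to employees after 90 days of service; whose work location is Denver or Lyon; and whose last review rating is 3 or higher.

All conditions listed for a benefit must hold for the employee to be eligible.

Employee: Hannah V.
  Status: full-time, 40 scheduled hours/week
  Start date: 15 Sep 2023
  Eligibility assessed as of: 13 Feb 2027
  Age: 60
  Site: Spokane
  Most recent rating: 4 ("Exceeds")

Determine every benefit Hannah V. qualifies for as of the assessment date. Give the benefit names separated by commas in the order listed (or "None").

Service from 15 Sep 2023 to 13 Feb 2027: 1247 days.
Supplemental Life Insurance — status full-time ✗ (requires part-time) → not eligible.
Commuter Stipend — service 1247 days ≥ 45 days ✓; age 60 ≥ 25 ✓; not eligible for Supplemental Life Insurance ✗ → not eligible.
Transit Subsidy — status full-time ✓ (not excluded); service 1247 days ≥ 2 years (≈730 days) ✓ → eligible.
Caregiver Leave — status full-time ✓; service 1247 days ≥ 8 weeks (≈56 days) ✓; age 60 ≥ 25 ✓ → eligible.
Remote Work Stipend — status full-time ✓; service 1247 days ≥ 90 days ✓ → eligible.
Employer Retirement Match — service 1247 days ≥ 90 days ✓; site Spokane ✗ (not Denver or Lyon) → not eligible.

Transit Subsidy, Caregiver Leave, Remote Work Stipend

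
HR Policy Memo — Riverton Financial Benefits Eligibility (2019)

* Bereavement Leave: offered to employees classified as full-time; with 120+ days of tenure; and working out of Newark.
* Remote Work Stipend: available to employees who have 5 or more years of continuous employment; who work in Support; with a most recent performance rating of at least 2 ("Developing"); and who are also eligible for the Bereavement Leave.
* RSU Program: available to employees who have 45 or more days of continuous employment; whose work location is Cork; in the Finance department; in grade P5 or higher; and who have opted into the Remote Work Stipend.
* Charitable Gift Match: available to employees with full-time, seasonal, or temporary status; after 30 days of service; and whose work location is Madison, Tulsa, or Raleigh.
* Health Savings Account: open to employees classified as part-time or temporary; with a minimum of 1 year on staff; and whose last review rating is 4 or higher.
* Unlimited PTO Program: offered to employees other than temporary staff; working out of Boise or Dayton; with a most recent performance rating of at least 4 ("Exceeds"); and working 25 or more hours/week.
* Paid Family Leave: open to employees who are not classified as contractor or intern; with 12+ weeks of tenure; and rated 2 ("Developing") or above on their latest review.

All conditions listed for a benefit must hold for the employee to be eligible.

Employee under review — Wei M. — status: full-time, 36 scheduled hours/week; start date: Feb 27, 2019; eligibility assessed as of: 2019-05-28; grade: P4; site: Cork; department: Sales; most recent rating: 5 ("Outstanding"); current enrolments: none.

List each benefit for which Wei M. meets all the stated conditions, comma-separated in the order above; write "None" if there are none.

Paid Family Leave

Service from Feb 27, 2019 to 2019-05-28: 90 days.
Bereavement Leave — status full-time ✓; service 90 days < 120 days ✗ → not eligible.
Remote Work Stipend — service 90 days < 5 years (≈1825 days) ✗ → not eligible.
RSU Program — service 90 days ≥ 45 days ✓; site Cork ✓; dept Sales ✗ → not eligible.
Charitable Gift Match — status full-time ✓; service 90 days ≥ 30 days ✓; site Cork ✗ (not Madison, Tulsa, or Raleigh) → not eligible.
Health Savings Account — status full-time ✗ (requires part-time or temporary) → not eligible.
Unlimited PTO Program — status full-time ✓ (not excluded); site Cork ✗ (not Boise or Dayton) → not eligible.
Paid Family Leave — status full-time ✓ (not excluded); service 90 days ≥ 12 weeks (≈84 days) ✓; rating 5 ≥ 2 ✓ → eligible.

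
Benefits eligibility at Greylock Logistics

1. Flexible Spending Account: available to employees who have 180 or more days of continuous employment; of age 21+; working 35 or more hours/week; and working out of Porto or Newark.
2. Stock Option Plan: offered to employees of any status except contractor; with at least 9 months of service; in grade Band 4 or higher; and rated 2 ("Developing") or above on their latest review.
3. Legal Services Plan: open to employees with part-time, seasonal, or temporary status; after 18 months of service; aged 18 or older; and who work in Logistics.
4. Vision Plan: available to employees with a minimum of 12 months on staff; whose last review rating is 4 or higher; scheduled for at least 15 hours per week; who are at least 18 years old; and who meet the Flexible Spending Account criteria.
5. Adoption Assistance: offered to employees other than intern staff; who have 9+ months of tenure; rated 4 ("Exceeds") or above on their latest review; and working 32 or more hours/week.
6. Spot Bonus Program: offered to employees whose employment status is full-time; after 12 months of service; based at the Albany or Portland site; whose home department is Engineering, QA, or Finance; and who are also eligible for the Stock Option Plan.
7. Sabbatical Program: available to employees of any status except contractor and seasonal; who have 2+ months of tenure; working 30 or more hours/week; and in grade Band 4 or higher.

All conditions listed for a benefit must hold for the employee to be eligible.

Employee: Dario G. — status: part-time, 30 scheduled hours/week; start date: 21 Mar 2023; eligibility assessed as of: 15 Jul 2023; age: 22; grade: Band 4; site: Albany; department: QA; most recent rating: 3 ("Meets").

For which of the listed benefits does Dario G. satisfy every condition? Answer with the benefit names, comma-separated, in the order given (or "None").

Sabbatical Program

Service from 21 Mar 2023 to 15 Jul 2023: 116 days.
Flexible Spending Account — service 116 days < 180 days ✗ → not eligible.
Stock Option Plan — status part-time ✓ (not excluded); service 116 days < 9 months (≈270 days) ✗ → not eligible.
Legal Services Plan — status part-time ✓; service 116 days < 18 months (≈540 days) ✗ → not eligible.
Vision Plan — service 116 days < 12 months (≈360 days) ✗ → not eligible.
Adoption Assistance — status part-time ✓ (not excluded); service 116 days < 9 months (≈270 days) ✗ → not eligible.
Spot Bonus Program — status part-time ✗ (requires full-time) → not eligible.
Sabbatical Program — status part-time ✓ (not excluded); service 116 days ≥ 2 months (≈60 days) ✓; 30 hrs/wk ≥ 30 ✓; grade Band 4 ≥ Band 4 ✓ → eligible.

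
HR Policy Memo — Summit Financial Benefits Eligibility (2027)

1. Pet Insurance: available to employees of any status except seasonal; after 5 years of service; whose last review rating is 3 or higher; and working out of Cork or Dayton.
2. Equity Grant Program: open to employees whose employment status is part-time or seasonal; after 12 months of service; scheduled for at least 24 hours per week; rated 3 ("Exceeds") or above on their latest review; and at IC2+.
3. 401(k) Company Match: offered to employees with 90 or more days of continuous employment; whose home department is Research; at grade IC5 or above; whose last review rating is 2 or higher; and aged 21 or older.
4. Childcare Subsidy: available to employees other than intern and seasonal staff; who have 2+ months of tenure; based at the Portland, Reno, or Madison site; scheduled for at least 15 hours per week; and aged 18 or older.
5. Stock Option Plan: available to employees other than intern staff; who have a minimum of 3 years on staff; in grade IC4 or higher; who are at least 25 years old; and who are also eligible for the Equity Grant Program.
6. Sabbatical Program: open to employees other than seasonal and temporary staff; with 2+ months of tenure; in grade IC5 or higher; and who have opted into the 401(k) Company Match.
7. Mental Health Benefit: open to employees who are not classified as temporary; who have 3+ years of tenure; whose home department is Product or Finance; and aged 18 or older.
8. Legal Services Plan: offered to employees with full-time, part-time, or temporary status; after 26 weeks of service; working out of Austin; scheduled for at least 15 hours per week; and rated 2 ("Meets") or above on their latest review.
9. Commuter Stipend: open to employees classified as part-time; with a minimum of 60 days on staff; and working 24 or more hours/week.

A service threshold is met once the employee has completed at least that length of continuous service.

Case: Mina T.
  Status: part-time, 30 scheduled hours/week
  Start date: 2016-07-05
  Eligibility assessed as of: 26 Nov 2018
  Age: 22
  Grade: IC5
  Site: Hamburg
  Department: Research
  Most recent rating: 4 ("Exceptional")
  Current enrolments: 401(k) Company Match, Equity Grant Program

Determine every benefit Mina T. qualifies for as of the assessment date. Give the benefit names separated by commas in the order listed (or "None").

Equity Grant Program, 401(k) Company Match, Sabbatical Program, Commuter Stipend

Service from 2016-07-05 to 26 Nov 2018: 874 days.
Pet Insurance — status part-time ✓ (not excluded); service 874 days < 5 years (≈1825 days) ✗ → not eligible.
Equity Grant Program — status part-time ✓; service 874 days ≥ 12 months (≈360 days) ✓; 30 hrs/wk ≥ 24 ✓; rating 4 ≥ 3 ✓; grade IC5 ≥ IC2 ✓ → eligible.
401(k) Company Match — service 874 days ≥ 90 days ✓; dept Research ✓; grade IC5 ≥ IC5 ✓; rating 4 ≥ 2 ✓; age 22 ≥ 21 ✓ → eligible.
Childcare Subsidy — status part-time ✓ (not excluded); service 874 days ≥ 2 months (≈60 days) ✓; site Hamburg ✗ (not Portland, Reno, or Madison) → not eligible.
Stock Option Plan — status part-time ✓ (not excluded); service 874 days < 3 years (≈1095 days) ✗ → not eligible.
Sabbatical Program — status part-time ✓ (not excluded); service 874 days ≥ 2 months (≈60 days) ✓; grade IC5 ≥ IC5 ✓; enrolled in 401(k) Company Match ✓ → eligible.
Mental Health Benefit — status part-time ✓ (not excluded); service 874 days < 3 years (≈1095 days) ✗ → not eligible.
Legal Services Plan — status part-time ✓; service 874 days ≥ 26 weeks (≈182 days) ✓; site Hamburg ✗ (not Austin) → not eligible.
Commuter Stipend — status part-time ✓; service 874 days ≥ 60 days ✓; 30 hrs/wk ≥ 24 ✓ → eligible.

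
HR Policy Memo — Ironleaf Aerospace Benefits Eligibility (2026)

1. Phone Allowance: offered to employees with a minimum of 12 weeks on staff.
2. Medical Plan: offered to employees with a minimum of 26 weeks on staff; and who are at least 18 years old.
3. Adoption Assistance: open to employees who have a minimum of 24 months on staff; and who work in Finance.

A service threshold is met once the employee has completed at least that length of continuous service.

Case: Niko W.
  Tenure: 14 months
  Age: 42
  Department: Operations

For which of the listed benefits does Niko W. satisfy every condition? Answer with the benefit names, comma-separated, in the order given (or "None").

Phone Allowance — service 14 months ≥ 12 weeks (≈84 days) ✓ → eligible.
Medical Plan — service 14 months ≥ 26 weeks (≈182 days) ✓; age 42 ≥ 18 ✓ → eligible.
Adoption Assistance — service 14 months < 24 months ✗ → not eligible.

Phone Allowance, Medical Plan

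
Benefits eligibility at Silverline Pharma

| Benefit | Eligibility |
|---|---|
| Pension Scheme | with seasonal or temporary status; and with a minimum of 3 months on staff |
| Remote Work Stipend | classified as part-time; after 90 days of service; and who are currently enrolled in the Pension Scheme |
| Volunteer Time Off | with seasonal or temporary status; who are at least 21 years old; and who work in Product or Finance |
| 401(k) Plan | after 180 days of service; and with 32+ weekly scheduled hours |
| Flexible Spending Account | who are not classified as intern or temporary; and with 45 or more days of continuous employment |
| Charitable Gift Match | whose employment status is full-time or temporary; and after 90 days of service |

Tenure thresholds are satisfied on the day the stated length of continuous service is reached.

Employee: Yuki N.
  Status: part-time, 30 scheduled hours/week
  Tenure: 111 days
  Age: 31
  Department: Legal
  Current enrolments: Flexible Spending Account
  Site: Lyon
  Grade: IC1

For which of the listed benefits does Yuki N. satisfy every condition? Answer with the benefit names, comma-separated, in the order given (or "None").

Pension Scheme — status part-time ✗ (requires seasonal or temporary) → not eligible.
Remote Work Stipend — status part-time ✓; service 111 days ≥ 90 days ✓; not enrolled in Pension Scheme ✗ → not eligible.
Volunteer Time Off — status part-time ✗ (requires seasonal or temporary) → not eligible.
401(k) Plan — service 111 days < 180 days ✗ → not eligible.
Flexible Spending Account — status part-time ✓ (not excluded); service 111 days ≥ 45 days ✓ → eligible.
Charitable Gift Match — status part-time ✗ (requires full-time or temporary) → not eligible.

Flexible Spending Account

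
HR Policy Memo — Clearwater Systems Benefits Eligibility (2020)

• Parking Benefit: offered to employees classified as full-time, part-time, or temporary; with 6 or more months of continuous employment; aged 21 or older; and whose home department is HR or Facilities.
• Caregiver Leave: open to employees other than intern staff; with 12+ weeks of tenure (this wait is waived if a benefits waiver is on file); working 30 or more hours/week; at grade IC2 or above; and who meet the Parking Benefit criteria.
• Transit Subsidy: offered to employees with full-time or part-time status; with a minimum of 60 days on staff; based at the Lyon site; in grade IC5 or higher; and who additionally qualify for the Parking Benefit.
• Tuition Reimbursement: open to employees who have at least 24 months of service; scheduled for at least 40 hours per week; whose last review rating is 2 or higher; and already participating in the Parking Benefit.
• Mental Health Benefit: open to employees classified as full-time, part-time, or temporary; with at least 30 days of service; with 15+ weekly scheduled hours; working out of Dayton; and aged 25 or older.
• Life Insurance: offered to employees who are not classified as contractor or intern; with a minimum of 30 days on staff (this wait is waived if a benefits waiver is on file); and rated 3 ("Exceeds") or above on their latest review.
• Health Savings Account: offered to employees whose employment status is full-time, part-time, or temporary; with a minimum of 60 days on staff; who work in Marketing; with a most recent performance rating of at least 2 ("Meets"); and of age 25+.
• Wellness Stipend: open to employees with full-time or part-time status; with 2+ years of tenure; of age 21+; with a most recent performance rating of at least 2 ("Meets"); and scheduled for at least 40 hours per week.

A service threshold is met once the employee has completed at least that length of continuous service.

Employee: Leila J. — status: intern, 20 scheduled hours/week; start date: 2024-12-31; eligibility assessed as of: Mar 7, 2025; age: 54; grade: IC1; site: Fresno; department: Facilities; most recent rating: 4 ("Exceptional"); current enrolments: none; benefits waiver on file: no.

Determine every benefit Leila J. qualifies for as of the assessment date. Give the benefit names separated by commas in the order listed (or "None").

None

Service from 2024-12-31 to Mar 7, 2025: 66 days.
Parking Benefit — status intern ✗ (requires full-time, part-time, or temporary) → not eligible.
Caregiver Leave — status intern ✗ (excluded) → not eligible.
Transit Subsidy — status intern ✗ (requires full-time or part-time) → not eligible.
Tuition Reimbursement — service 66 days < 24 months (≈720 days) ✗ → not eligible.
Mental Health Benefit — status intern ✗ (requires full-time, part-time, or temporary) → not eligible.
Life Insurance — status intern ✗ (excluded) → not eligible.
Health Savings Account — status intern ✗ (requires full-time, part-time, or temporary) → not eligible.
Wellness Stipend — status intern ✗ (requires full-time or part-time) → not eligible.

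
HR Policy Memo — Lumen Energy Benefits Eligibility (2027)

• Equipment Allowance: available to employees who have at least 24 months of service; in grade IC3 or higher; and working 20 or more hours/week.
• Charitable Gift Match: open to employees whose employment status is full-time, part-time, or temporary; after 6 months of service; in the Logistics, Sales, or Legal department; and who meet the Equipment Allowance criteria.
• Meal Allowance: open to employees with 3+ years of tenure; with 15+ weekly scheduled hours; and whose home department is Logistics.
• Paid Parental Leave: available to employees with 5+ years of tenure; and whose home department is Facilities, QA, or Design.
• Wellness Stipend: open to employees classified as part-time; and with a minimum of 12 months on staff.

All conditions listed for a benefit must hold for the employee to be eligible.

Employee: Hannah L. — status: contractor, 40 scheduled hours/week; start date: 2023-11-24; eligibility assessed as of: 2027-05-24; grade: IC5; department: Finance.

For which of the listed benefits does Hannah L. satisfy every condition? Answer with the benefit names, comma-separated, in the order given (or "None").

Service from 2023-11-24 to 2027-05-24: 1277 days.
Equipment Allowance — service 1277 days ≥ 24 months (≈720 days) ✓; grade IC5 ≥ IC3 ✓; 40 hrs/wk ≥ 20 ✓ → eligible.
Charitable Gift Match — status contractor ✗ (requires full-time, part-time, or temporary) → not eligible.
Meal Allowance — service 1277 days ≥ 3 years (≈1095 days) ✓; 40 hrs/wk ≥ 15 ✓; dept Finance ✗ → not eligible.
Paid Parental Leave — service 1277 days < 5 years (≈1825 days) ✗ → not eligible.
Wellness Stipend — status contractor ✗ (requires part-time) → not eligible.

Equipment Allowance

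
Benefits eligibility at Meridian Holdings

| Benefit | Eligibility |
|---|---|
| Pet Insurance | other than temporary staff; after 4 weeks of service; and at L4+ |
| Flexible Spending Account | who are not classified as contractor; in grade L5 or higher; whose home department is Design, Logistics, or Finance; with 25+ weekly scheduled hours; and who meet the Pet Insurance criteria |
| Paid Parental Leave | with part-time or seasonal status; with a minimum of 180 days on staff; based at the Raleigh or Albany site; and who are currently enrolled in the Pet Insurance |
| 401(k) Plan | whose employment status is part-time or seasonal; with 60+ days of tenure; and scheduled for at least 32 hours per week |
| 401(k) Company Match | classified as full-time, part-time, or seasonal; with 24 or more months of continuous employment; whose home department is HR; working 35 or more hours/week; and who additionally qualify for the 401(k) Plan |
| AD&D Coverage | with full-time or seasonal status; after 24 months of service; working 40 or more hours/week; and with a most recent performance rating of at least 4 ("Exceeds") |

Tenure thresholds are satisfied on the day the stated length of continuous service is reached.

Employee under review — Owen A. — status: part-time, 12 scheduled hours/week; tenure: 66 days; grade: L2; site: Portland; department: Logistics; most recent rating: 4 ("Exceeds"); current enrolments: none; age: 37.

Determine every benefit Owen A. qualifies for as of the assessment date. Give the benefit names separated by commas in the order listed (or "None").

Pet Insurance — status part-time ✓ (not excluded); service 66 days ≥ 4 weeks (≈28 days) ✓; grade L2 < L4 ✗ → not eligible.
Flexible Spending Account — status part-time ✓ (not excluded); grade L2 < L5 ✗ → not eligible.
Paid Parental Leave — status part-time ✓; service 66 days < 180 days ✗ → not eligible.
401(k) Plan — status part-time ✓; service 66 days ≥ 60 days ✓; 12 hrs/wk < 32 ✗ → not eligible.
401(k) Company Match — status part-time ✓; service 66 days < 24 months (≈720 days) ✗ → not eligible.
AD&D Coverage — status part-time ✗ (requires full-time or seasonal) → not eligible.

None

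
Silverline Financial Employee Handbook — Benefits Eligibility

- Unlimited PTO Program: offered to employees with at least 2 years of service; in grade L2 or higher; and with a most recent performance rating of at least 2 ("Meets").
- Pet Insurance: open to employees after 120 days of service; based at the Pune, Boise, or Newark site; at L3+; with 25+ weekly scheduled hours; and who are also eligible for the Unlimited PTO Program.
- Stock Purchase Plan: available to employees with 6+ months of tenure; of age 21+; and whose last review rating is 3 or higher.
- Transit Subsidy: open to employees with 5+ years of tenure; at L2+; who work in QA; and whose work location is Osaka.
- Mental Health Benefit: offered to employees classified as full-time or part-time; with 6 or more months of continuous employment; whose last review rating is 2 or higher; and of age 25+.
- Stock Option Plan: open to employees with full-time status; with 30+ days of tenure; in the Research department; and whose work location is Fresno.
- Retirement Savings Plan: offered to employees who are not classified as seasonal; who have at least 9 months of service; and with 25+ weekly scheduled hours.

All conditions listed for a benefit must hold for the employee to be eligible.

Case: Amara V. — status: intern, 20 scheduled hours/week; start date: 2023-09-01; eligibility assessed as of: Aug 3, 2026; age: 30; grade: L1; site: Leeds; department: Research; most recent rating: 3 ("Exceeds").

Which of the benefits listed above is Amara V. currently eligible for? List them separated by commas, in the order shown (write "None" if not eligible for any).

Service from 2023-09-01 to Aug 3, 2026: 1067 days.
Unlimited PTO Program — service 1067 days ≥ 2 years (≈730 days) ✓; grade L1 < L2 ✗ → not eligible.
Pet Insurance — service 1067 days ≥ 120 days ✓; site Leeds ✗ (not Pune, Boise, or Newark) → not eligible.
Stock Purchase Plan — service 1067 days ≥ 6 months (≈180 days) ✓; age 30 ≥ 21 ✓; rating 3 ≥ 3 ✓ → eligible.
Transit Subsidy — service 1067 days < 5 years (≈1825 days) ✗ → not eligible.
Mental Health Benefit — status intern ✗ (requires full-time or part-time) → not eligible.
Stock Option Plan — status intern ✗ (requires full-time) → not eligible.
Retirement Savings Plan — status intern ✓ (not excluded); service 1067 days ≥ 9 months (≈270 days) ✓; 20 hrs/wk < 25 ✗ → not eligible.

Stock Purchase Plan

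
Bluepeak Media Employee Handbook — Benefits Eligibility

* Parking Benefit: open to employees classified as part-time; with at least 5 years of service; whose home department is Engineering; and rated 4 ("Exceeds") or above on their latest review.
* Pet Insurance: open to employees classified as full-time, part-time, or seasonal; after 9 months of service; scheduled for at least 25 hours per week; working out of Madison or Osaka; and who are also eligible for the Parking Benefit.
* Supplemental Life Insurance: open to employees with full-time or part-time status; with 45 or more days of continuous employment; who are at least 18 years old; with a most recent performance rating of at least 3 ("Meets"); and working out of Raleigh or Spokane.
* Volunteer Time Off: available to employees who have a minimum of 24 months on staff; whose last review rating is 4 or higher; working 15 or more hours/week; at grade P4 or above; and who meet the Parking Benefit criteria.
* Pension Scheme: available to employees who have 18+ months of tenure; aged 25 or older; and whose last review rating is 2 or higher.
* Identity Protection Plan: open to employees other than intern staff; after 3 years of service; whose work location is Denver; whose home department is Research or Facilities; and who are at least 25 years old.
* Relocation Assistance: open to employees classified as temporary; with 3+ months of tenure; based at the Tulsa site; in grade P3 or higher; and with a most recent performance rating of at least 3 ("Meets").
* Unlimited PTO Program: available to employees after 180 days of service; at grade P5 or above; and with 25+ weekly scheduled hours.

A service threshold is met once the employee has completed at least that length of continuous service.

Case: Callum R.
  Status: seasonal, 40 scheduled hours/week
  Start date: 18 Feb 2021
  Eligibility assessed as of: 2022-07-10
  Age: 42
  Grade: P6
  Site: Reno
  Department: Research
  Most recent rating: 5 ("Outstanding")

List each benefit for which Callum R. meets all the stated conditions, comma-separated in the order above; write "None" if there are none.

Unlimited PTO Program

Service from 18 Feb 2021 to 2022-07-10: 507 days.
Parking Benefit — status seasonal ✗ (requires part-time) → not eligible.
Pet Insurance — status seasonal ✓; service 507 days ≥ 9 months (≈270 days) ✓; 40 hrs/wk ≥ 25 ✓; site Reno ✗ (not Madison or Osaka) → not eligible.
Supplemental Life Insurance — status seasonal ✗ (requires full-time or part-time) → not eligible.
Volunteer Time Off — service 507 days < 24 months (≈720 days) ✗ → not eligible.
Pension Scheme — service 507 days < 18 months (≈540 days) ✗ → not eligible.
Identity Protection Plan — status seasonal ✓ (not excluded); service 507 days < 3 years (≈1095 days) ✗ → not eligible.
Relocation Assistance — status seasonal ✗ (requires temporary) → not eligible.
Unlimited PTO Program — service 507 days ≥ 180 days ✓; grade P6 ≥ P5 ✓; 40 hrs/wk ≥ 25 ✓ → eligible.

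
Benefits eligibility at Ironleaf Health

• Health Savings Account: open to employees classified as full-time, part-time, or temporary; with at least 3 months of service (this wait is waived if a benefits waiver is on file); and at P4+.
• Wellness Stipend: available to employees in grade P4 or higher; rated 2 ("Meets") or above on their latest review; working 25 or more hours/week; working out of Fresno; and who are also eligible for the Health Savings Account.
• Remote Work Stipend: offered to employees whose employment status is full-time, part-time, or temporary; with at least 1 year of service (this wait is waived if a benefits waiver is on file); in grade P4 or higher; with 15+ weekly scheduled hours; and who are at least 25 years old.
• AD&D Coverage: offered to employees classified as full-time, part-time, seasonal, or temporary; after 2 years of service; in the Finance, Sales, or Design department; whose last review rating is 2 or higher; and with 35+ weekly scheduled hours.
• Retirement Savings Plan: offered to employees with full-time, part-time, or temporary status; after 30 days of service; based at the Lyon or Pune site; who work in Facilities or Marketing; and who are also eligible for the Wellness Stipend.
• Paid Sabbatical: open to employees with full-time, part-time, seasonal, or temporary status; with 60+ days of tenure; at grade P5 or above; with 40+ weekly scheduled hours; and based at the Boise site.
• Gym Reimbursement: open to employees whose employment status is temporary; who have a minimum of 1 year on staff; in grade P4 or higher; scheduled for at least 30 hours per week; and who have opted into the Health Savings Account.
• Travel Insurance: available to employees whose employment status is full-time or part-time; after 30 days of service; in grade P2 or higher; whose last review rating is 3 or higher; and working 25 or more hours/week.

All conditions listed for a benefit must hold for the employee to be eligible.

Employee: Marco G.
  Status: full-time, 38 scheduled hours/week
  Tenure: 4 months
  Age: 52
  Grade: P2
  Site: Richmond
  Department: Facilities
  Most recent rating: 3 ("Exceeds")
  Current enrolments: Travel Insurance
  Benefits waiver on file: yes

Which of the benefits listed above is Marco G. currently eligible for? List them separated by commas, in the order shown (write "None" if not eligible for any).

Travel Insurance

Health Savings Account — status full-time ✓; benefits waiver on file ✓; grade P2 < P4 ✗ → not eligible.
Wellness Stipend — grade P2 < P4 ✗ → not eligible.
Remote Work Stipend — status full-time ✓; benefits waiver on file ✓; grade P2 < P4 ✗ → not eligible.
AD&D Coverage — status full-time ✓; service 4 months < 2 years (≈730 days) ✗ → not eligible.
Retirement Savings Plan — status full-time ✓; service 4 months ≥ 30 days ✓; site Richmond ✗ (not Lyon or Pune) → not eligible.
Paid Sabbatical — status full-time ✓; service 4 months ≥ 60 days ✓; grade P2 < P5 ✗ → not eligible.
Gym Reimbursement — status full-time ✗ (requires temporary) → not eligible.
Travel Insurance — status full-time ✓; service 4 months ≥ 30 days ✓; grade P2 ≥ P2 ✓; rating 3 ≥ 3 ✓; 38 hrs/wk ≥ 25 ✓ → eligible.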